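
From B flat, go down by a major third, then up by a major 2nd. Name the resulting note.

A major third down from Bb is Gb (letter G, 4 semitones down).
A major second up from Gb is Ab (letter A, 2 semitones up).

Ab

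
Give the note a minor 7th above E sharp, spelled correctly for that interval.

E up a major seventh is D#, so the target letter is D.
From E#, a minor seventh is 10 semitones up: D#.

D#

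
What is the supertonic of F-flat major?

Gb

Degree 2 takes the letter 1 step above F, which is G.
In major, degree 2 sits 2 semitones above the tonic. Fb + 2 semitones is pitch class 6, spelled on G as Gb.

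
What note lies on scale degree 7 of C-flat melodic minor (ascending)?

The Cb melodic minor (ascending) scale runs Cb Db Ebb Fb Gb Ab Bb.
Degree 7 is Bb.

Bb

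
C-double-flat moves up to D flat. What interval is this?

The letter names run C→D, a span of 1 letter step, so the interval is some kind of second.
Cbb to Db is 3 semitones. A major second is 2, so 3 makes it augmented.

augmented second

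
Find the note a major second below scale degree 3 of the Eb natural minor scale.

Fb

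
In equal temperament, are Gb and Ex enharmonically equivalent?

Yes

Gb = pitch class 6 and E## = pitch class 6 — the same pitch class, so they are enharmonic equivalents.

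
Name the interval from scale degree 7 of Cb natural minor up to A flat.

major seventh

Scale degree 7 of Cb natural minor is Bbb.
Bbb up to Ab: letters B→A make it a seventh; 11 semitones makes it major.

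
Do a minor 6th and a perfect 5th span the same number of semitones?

No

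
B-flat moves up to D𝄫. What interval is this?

diminished third

The letter names run B→D, a span of 2 letter steps, so the interval is some kind of third.
Bb to Dbb is 2 semitones. A major third is 4, so 2 makes it diminished.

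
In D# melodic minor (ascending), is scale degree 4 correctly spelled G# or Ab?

G#

Each scale degree takes a distinct letter name. Degree 4 of a scale on D must use the letter G.
G# and Ab are enharmonically the same pitch, but only G# uses the letter G, so it is the correct spelling here.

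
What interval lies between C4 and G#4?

augmented fifth

The letter names run C→G, a span of 4 letter steps, so the interval is some kind of fifth.
C to G# is 8 semitones. A perfect fifth is 7, so 8 makes it augmented.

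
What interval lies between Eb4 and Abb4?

diminished fourth

Counting letters E–F–G–A gives a fourth.
Eb→Abb = 4 semitones, 1 narrower than the perfect fourth (5), so diminished.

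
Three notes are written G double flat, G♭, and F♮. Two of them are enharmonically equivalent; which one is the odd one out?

Gb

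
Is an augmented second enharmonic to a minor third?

Yes

An augmented second spans 3 semitones; a minor third spans 3.
They are enharmonically equivalent.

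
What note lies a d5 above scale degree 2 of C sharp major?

Scale degree 2 of C# major is D#.
A diminished fifth (6 semitones) above D# lands on the letter A, giving A.

A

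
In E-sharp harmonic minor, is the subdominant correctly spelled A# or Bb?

Each scale degree takes a distinct letter name. Degree 4 of a scale on E must use the letter A.
A# and Bb are enharmonically the same pitch, but only A# uses the letter A, so it is the correct spelling here.

A#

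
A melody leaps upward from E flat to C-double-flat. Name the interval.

diminished sixth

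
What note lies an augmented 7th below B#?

B down a major seventh is C, so the target letter is C.
From B#, an augmented seventh is 12 semitones down: C.

C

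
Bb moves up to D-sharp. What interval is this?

augmented third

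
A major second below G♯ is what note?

F#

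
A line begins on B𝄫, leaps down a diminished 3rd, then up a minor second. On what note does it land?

Ab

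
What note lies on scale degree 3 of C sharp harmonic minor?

E

The C# harmonic minor scale runs C# D# E F# G# A B#.
Degree 3 is E.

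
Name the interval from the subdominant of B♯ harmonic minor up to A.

diminished fourth

The subdominant of B# harmonic minor is E#.
E# up to A: letters E→A make it a fourth; 4 semitones makes it diminished.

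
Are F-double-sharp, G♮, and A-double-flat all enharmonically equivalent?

F## is pitch class 7; G is pitch class 7; Abb is pitch class 7.
All spellings map to pitch class 7, so they are enharmonically equivalent.

Yes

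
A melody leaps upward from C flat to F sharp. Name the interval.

doubly augmented fourth

The letter names run C→F, a span of 3 letter steps, so the interval is some kind of fourth.
Cb to F# is 7 semitones. A perfect fourth is 5, so 7 makes it doubly augmented.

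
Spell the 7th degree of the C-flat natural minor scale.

Bbb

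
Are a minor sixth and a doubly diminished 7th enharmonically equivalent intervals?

Yes

A minor sixth spans 8 semitones; a doubly diminished seventh spans 8.
They are enharmonically equivalent.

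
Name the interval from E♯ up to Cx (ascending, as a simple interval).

major sixth

Counting letters E–F–G–A–B–C gives a sixth.
E#→C## = 9 semitones, exactly the major sixth.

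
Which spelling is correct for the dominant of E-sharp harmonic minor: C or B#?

B#

Each scale degree takes a distinct letter name. Degree 5 of a scale on E must use the letter B.
B# and C are enharmonically the same pitch, but only B# uses the letter B, so it is the correct spelling here.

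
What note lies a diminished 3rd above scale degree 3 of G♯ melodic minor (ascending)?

Db

Scale degree 3 of G# melodic minor (ascending) is B.
A diminished third (2 semitones) above B lands on the letter D, giving Db.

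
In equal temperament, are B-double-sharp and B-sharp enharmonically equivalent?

No

B## is pitch class 1; B# is pitch class 0.
The pitch classes differ (1 vs. 0), so they are not enharmonic equivalents.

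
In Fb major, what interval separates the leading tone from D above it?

major seventh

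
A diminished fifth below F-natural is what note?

A fifth below F lands on the letter B.
A diminished fifth spans 6 semitones, so F moves to pitch class 11. On the letter B that is B.

B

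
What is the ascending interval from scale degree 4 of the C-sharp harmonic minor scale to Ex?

augmented seventh

Scale degree 4 of C# harmonic minor is F#.
F# up to E##: letters F→E make it a seventh; 12 semitones makes it augmented.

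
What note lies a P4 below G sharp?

D#

A fourth below G lands on the letter D.
A perfect fourth spans 5 semitones, so G# moves to pitch class 3. On the letter D that is D#.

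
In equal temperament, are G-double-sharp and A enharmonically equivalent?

G## = pitch class 9 and A = pitch class 9 — the same pitch class, so they are enharmonic equivalents.

Yes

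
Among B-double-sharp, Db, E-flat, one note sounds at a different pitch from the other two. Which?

In 12-tone equal temperament, enharmonic equivalents share a pitch class. B## is pitch class 1; Db is pitch class 1; Eb is pitch class 3.
B## and Db share pitch class 1, while Eb is pitch class 3.

Eb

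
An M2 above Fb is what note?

Gb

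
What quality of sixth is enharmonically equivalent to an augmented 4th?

doubly diminished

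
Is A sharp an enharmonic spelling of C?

No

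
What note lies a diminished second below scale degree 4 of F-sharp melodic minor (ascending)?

A##

Scale degree 4 of F# melodic minor (ascending) is B.
A diminished second (0 semitones) below B lands on the letter A, giving A##.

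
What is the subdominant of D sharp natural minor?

G#

Degree 4 takes the letter 3 steps above D, which is G.
In natural minor, degree 4 sits 5 semitones above the tonic. D# + 5 semitones is pitch class 8, spelled on G as G#.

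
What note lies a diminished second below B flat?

A#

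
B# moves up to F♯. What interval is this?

diminished fifth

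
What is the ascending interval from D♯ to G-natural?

diminished fourth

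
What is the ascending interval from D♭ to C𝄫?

diminished seventh

Counting letters D–E–F–G–A–B–C gives a seventh.
Db→Cbb = 9 semitones, 2 narrower than the major seventh (11), so diminished.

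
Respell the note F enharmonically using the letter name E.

Plain E sits 1 semitone below F, so on the letter E the same pitch needs a sharp: E#.

E#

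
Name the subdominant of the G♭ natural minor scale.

Degree 4 takes the letter 3 steps above G, which is C.
In natural minor, degree 4 sits 5 semitones above the tonic. Gb + 5 semitones is pitch class 11, spelled on C as Cb.

Cb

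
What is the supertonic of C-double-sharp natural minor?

Degree 2 takes the letter 1 step above C, which is D.
In natural minor, degree 2 sits 2 semitones above the tonic. C## + 2 semitones is pitch class 4, spelled on D as D##.

D##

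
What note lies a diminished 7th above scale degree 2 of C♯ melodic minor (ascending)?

C

Scale degree 2 of C# melodic minor (ascending) is D#.
A diminished seventh (9 semitones) above D# lands on the letter C, giving C.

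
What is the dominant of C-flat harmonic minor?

Degree 5 takes the letter 4 steps above C, which is G.
In harmonic minor, degree 5 sits 7 semitones above the tonic. Cb + 7 semitones is pitch class 6, spelled on G as Gb.

Gb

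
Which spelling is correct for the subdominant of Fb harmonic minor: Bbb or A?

Each scale degree takes a distinct letter name. Degree 4 of a scale on F must use the letter B.
Bbb and A are enharmonically the same pitch, but only Bbb uses the letter B, so it is the correct spelling here.

Bbb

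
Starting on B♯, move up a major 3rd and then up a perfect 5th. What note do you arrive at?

A##

A major third up from B# is D## (letter D, 4 semitones up).
A perfect fifth up from D## is A## (letter A, 7 semitones up).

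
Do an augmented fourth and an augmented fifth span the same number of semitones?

No

An augmented fourth spans 6 semitones; an augmented fifth spans 8.
The spans differ, so they are not enharmonic equivalents.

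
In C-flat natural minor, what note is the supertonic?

Db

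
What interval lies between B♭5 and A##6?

The letter names run B→A, a span of 6 letter steps, so the interval is some kind of seventh.
Bb to A## is 13 semitones. A major seventh is 11, so 13 makes it doubly augmented.

doubly augmented seventh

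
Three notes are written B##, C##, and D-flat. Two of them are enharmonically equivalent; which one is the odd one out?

In 12-tone equal temperament, enharmonic equivalents share a pitch class. B## is pitch class 1; C## is pitch class 2; Db is pitch class 1.
B## and Db share pitch class 1, while C## is pitch class 2.

C##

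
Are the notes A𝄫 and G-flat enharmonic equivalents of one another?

No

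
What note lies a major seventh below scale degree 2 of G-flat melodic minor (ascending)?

Bbb

Scale degree 2 of Gb melodic minor (ascending) is Ab.
A major seventh (11 semitones) below Ab lands on the letter B, giving Bbb.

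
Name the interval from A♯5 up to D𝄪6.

augmented fourth

The letter names run A→D, a span of 3 letter steps, so the interval is some kind of fourth.
A# to D## is 6 semitones. A perfect fourth is 5, so 6 makes it augmented.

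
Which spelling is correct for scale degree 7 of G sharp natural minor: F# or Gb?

Each scale degree takes a distinct letter name. Degree 7 of a scale on G must use the letter F.
F# and Gb are enharmonically the same pitch, but only F# uses the letter F, so it is the correct spelling here.

F#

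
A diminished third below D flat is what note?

A third below D lands on the letter B.
A diminished third spans 2 semitones, so Db moves to pitch class 11. On the letter B that is B.

B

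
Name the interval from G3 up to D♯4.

Counting letters G–A–B–C–D gives a fifth.
G→D# = 8 semitones, 1 wider than the perfect fifth (7), so augmented.

augmented fifth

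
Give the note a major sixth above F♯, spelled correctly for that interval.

F up a major sixth is D, so the target letter is D.
From F#, a major sixth is 9 semitones up: D#.

D#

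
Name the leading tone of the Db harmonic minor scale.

Degree 7 takes the letter 6 steps above D, which is C.
In harmonic minor, degree 7 sits 11 semitones above the tonic. Db + 11 semitones is pitch class 0, spelled on C as C.

C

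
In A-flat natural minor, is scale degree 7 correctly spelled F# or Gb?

Each scale degree takes a distinct letter name. Degree 7 of a scale on A must use the letter G.
Gb and F# are enharmonically the same pitch, but only Gb uses the letter G, so it is the correct spelling here.

Gb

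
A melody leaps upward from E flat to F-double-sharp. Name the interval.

Counting letters E–F gives a second.
Eb→F## = 4 semitones, 2 wider than the major second (2), so doubly augmented.

doubly augmented second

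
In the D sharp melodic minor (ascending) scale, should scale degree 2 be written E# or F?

E#

Each scale degree takes a distinct letter name. Degree 2 of a scale on D must use the letter E.
E# and F are enharmonically the same pitch, but only E# uses the letter E, so it is the correct spelling here.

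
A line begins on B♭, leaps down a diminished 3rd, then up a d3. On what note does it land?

A diminished third down from Bb is G# (letter G, 2 semitones down).
A diminished third up from G# is Bb (letter B, 2 semitones up).

Bb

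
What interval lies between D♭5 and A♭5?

perfect fifth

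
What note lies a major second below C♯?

B

A second below C lands on the letter B.
A major second spans 2 semitones, so C# moves to pitch class 11. On the letter B that is B.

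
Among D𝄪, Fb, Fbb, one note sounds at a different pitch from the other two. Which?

In 12-tone equal temperament, enharmonic equivalents share a pitch class. D## is pitch class 4; Fb is pitch class 4; Fbb is pitch class 3.
D## and Fb share pitch class 4, while Fbb is pitch class 3.

Fbb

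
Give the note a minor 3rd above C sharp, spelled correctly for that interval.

E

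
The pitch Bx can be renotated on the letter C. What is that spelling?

B## is pitch class 1. The letter C alone is pitch class 0.
To reach pitch class 1 from C requires an offset of +1 semitone, i.e. sharp: C#.

C#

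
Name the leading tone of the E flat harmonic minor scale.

The Eb harmonic minor scale runs Eb F Gb Ab Bb Cb D.
Degree 7 is D.

D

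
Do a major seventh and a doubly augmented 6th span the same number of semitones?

Yes

A major seventh spans 11 semitones; a doubly augmented sixth spans 11.
They are enharmonically equivalent.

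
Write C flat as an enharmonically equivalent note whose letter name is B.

B

Plain B sits at the same pitch as Cb, so on the letter B the same pitch needs a natural: B.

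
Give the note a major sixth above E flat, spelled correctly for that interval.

E up a major sixth is C#, so the target letter is C.
From Eb, a major sixth is 9 semitones up: C.

C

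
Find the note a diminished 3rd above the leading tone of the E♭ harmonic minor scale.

Fb

The leading tone of Eb harmonic minor is D.
A diminished third (2 semitones) above D lands on the letter F, giving Fb.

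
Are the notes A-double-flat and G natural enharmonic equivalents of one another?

Abb = pitch class 7 and G = pitch class 7 — the same pitch class, so they are enharmonic equivalents.

Yes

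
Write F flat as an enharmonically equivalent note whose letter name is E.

E

Fb is pitch class 4. The letter E alone is pitch class 4.
Pitch class 4 on E needs no accidental: E.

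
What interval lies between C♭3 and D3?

augmented second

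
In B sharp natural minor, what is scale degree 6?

G#

Degree 6 takes the letter 5 steps above B, which is G.
In natural minor, degree 6 sits 8 semitones above the tonic. B# + 8 semitones is pitch class 8, spelled on G as G#.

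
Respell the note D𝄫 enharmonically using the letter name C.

Dbb is pitch class 0. The letter C alone is pitch class 0.
Pitch class 0 on C needs no accidental: C.

C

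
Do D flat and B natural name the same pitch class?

Two spellings are enharmonically equivalent only if they share a pitch class.
Here Db → 1, B → 11; 1 ≠ 11, so they are not.

No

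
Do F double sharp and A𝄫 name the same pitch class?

F## = pitch class 7 and Abb = pitch class 7 — the same pitch class, so they are enharmonic equivalents.

Yes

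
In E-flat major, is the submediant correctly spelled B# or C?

Each scale degree takes a distinct letter name. Degree 6 of a scale on E must use the letter C.
C and B# are enharmonically the same pitch, but only C uses the letter C, so it is the correct spelling here.

C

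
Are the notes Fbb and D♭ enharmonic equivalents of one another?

No

Fbb is pitch class 3; Db is pitch class 1.
The pitch classes differ (3 vs. 1), so they are not enharmonic equivalents.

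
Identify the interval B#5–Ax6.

major seventh

The letter names run B→A, a span of 6 letter steps, so the interval is some kind of seventh.
B# to A## is 11 semitones. A major seventh is 11, so 11 makes it major.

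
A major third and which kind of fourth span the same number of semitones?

diminished

A major third spans 4 semitones.
A fourth spanning 4 semitones is diminished (the perfect fourth is 5).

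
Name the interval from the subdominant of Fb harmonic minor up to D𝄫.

The subdominant of Fb harmonic minor is Bbb.
Bbb up to Dbb: letters B→D make it a third; 3 semitones makes it minor.

minor third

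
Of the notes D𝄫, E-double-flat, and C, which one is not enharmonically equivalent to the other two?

Ebb

In 12-tone equal temperament, enharmonic equivalents share a pitch class. Dbb is pitch class 0; Ebb is pitch class 2; C is pitch class 0.
Dbb and C share pitch class 0, while Ebb is pitch class 2.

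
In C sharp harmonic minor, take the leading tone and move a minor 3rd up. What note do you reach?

The leading tone of C# harmonic minor is B#.
A minor third (3 semitones) above B# lands on the letter D, giving D#.

D#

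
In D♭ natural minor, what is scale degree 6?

Bbb

The Db natural minor scale runs Db Eb Fb Gb Ab Bbb Cb.
Degree 6 is Bbb.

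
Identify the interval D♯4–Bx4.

The letter names run D→B, a span of 5 letter steps, so the interval is some kind of sixth.
D# to B## is 10 semitones. A major sixth is 9, so 10 makes it augmented.

augmented sixth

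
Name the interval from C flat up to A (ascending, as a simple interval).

augmented sixth

Counting letters C–D–E–F–G–A gives a sixth.
Cb→A = 10 semitones, 1 wider than the major sixth (9), so augmented.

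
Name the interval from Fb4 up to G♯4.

doubly augmented second

Counting letters F–G gives a second.
Fb→G# = 4 semitones, 2 wider than the major second (2), so doubly augmented.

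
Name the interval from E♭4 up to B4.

Counting letters E–F–G–A–B gives a fifth.
Eb→B = 8 semitones, 1 wider than the perfect fifth (7), so augmented.

augmented fifth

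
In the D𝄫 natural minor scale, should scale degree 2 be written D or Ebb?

Ebb

Each scale degree takes a distinct letter name. Degree 2 of a scale on D must use the letter E.
Ebb and D are enharmonically the same pitch, but only Ebb uses the letter E, so it is the correct spelling here.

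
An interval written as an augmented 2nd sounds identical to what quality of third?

minor

An augmented second spans 3 semitones.
A third spanning 3 semitones is minor (the major third is 4).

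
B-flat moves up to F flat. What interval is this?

diminished fifth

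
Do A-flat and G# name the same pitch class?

Yes

Ab is pitch class 8; G# is pitch class 8.
All spellings map to pitch class 8, so they are enharmonically equivalent.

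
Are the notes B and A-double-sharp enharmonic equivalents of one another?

Yes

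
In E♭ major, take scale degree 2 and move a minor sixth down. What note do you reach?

Scale degree 2 of Eb major is F.
A minor sixth (8 semitones) below F lands on the letter A, giving A.

A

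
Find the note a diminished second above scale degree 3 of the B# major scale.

Scale degree 3 of B# major is D##.
A diminished second (0 semitones) above D## lands on the letter E, giving E.

E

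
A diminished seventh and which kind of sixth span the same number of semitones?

A diminished seventh spans 9 semitones.
A sixth spanning 9 semitones is major (the major sixth is 9).

major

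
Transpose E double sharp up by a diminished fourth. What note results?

A#

E up a perfect fourth is A, so the target letter is A.
From E##, a diminished fourth is 4 semitones up: A#.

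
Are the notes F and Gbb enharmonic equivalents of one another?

Yes

F is pitch class 5; Gbb is pitch class 5.
All spellings map to pitch class 5, so they are enharmonically equivalent.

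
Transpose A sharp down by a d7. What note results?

A seventh below A lands on the letter B.
A diminished seventh spans 9 semitones, so A# moves to pitch class 1. On the letter B that is B##.

B##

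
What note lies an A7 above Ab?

A up a major seventh is G#, so the target letter is G.
From Ab, an augmented seventh is 12 semitones up: G#.

G#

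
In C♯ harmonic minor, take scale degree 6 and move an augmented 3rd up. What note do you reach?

Scale degree 6 of C# harmonic minor is A.
An augmented third (5 semitones) above A lands on the letter C, giving C##.

C##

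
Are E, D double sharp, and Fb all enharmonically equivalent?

Yes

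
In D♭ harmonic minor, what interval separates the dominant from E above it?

The dominant of Db harmonic minor is Ab.
Ab up to E: letters A→E make it a fifth; 8 semitones makes it augmented.

augmented fifth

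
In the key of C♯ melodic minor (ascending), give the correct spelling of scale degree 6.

A#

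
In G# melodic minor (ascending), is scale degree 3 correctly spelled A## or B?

B

Each scale degree takes a distinct letter name. Degree 3 of a scale on G must use the letter B.
B and A## are enharmonically the same pitch, but only B uses the letter B, so it is the correct spelling here.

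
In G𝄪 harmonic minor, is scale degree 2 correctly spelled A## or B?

A##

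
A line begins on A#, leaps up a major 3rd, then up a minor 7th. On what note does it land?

A major third up from A# is C## (letter C, 4 semitones up).
A minor seventh up from C## is B# (letter B, 10 semitones up).

B#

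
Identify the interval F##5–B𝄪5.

augmented fourth

Counting letters F–G–A–B gives a fourth.
F##→B## = 6 semitones, 1 wider than the perfect fourth (5), so augmented.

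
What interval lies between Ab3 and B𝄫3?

The letter names run A→B, a span of 1 letter step, so the interval is some kind of second.
Ab to Bbb is 1 semitone. A major second is 2, so 1 makes it minor.

minor second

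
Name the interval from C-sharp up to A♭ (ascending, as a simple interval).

diminished sixth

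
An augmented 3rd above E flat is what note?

G#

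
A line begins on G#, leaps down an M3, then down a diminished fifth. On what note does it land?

A#

A major third down from G# is E (letter E, 4 semitones down).
A diminished fifth down from E is A# (letter A, 6 semitones down).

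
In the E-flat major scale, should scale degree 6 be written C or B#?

Each scale degree takes a distinct letter name. Degree 6 of a scale on E must use the letter C.
C and B# are enharmonically the same pitch, but only C uses the letter C, so it is the correct spelling here.

C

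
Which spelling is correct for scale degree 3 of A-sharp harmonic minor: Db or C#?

Each scale degree takes a distinct letter name. Degree 3 of a scale on A must use the letter C.
C# and Db are enharmonically the same pitch, but only C# uses the letter C, so it is the correct spelling here.

C#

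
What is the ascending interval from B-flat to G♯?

Counting letters B–C–D–E–F–G gives a sixth.
Bb→G# = 10 semitones, 1 wider than the major sixth (9), so augmented.

augmented sixth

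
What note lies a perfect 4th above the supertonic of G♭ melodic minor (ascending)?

The supertonic of Gb melodic minor (ascending) is Ab.
A perfect fourth (5 semitones) above Ab lands on the letter D, giving Db.

Db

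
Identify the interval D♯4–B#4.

major sixth

Counting letters D–E–F–G–A–B gives a sixth.
D#→B# = 9 semitones, exactly the major sixth.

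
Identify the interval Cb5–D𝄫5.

Counting letters C–D gives a second.
Cb→Dbb = 1 semitone, 1 narrower than the major second (2), so minor.

minor second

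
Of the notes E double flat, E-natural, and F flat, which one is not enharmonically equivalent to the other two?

In 12-tone equal temperament, enharmonic equivalents share a pitch class. Ebb is pitch class 2; E is pitch class 4; Fb is pitch class 4.
E and Fb share pitch class 4, while Ebb is pitch class 2.

Ebb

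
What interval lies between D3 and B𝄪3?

Counting letters D–E–F–G–A–B gives a sixth.
D→B## = 11 semitones, 2 wider than the major sixth (9), so doubly augmented.

doubly augmented sixth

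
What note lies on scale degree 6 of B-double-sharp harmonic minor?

G##

Degree 6 takes the letter 5 steps above B, which is G.
In harmonic minor, degree 6 sits 8 semitones above the tonic. B## + 8 semitones is pitch class 9, spelled on G as G##.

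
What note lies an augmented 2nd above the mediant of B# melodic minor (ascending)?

The mediant of B# melodic minor (ascending) is D#.
An augmented second (3 semitones) above D# lands on the letter E, giving E##.

E##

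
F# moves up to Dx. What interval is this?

The letter names run F→D, a span of 5 letter steps, so the interval is some kind of sixth.
F# to D## is 10 semitones. A major sixth is 9, so 10 makes it augmented.

augmented sixth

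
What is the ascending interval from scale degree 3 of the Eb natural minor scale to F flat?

minor seventh

Scale degree 3 of Eb natural minor is Gb.
Gb up to Fb: letters G→F make it a seventh; 10 semitones makes it minor.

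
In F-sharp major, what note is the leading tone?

Degree 7 takes the letter 6 steps above F, which is E.
In major, degree 7 sits 11 semitones above the tonic. F# + 11 semitones is pitch class 5, spelled on E as E#.

E#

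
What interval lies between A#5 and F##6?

major sixth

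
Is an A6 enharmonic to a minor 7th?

An augmented sixth spans 10 semitones; a minor seventh spans 10.
They are enharmonically equivalent.

Yes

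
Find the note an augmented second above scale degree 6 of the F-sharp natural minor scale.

E#

Scale degree 6 of F# natural minor is D.
An augmented second (3 semitones) above D lands on the letter E, giving E#.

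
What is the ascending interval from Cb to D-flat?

major second

Counting letters C–D gives a second.
Cb→Db = 2 semitones, exactly the major second.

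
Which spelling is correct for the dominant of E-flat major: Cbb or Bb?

Bb

Each scale degree takes a distinct letter name. Degree 5 of a scale on E must use the letter B.
Bb and Cbb are enharmonically the same pitch, but only Bb uses the letter B, so it is the correct spelling here.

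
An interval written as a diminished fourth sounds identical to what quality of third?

major

A diminished fourth spans 4 semitones.
A third spanning 4 semitones is major (the major third is 4).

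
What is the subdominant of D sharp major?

G#

The D# major scale runs D# E# F## G# A# B# C##.
Degree 4 is G#.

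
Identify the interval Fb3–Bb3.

Counting letters F–G–A–B gives a fourth.
Fb→Bb = 6 semitones, 1 wider than the perfect fourth (5), so augmented.

augmented fourth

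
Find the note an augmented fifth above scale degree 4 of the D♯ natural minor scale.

Scale degree 4 of D# natural minor is G#.
An augmented fifth (8 semitones) above G# lands on the letter D, giving D##.

D##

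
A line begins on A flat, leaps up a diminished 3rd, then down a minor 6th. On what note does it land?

A diminished third up from Ab is Cbb (letter C, 2 semitones up).
A minor sixth down from Cbb is Ebb (letter E, 8 semitones down).

Ebb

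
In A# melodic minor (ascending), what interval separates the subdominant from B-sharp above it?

The subdominant of A# melodic minor (ascending) is D#.
D# up to B#: letters D→B make it a sixth; 9 semitones makes it major.

major sixth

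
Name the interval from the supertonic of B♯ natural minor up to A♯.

The supertonic of B# natural minor is C##.
C## up to A#: letters C→A make it a sixth; 8 semitones makes it minor.

minor sixth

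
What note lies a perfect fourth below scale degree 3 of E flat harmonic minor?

Db

Scale degree 3 of Eb harmonic minor is Gb.
A perfect fourth (5 semitones) below Gb lands on the letter D, giving Db.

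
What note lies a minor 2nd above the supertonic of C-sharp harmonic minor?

E

The supertonic of C# harmonic minor is D#.
A minor second (1 semitone) above D# lands on the letter E, giving E.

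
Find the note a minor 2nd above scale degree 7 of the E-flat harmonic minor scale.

Scale degree 7 of Eb harmonic minor is D.
A minor second (1 semitone) above D lands on the letter E, giving Eb.

Eb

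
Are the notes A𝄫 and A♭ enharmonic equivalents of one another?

Two spellings are enharmonically equivalent only if they share a pitch class.
Here Abb → 7, Ab → 8; 7 ≠ 8, so they are not.

No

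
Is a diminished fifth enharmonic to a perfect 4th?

No

A diminished fifth spans 6 semitones; a perfect fourth spans 5.
The spans differ, so they are not enharmonic equivalents.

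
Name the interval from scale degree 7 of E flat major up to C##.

Scale degree 7 of Eb major is D.
D up to C##: letters D→C make it a seventh; 12 semitones makes it augmented.

augmented seventh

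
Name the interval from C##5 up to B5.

Counting letters C–D–E–F–G–A–B gives a seventh.
C##→B = 9 semitones, 2 narrower than the major seventh (11), so diminished.

diminished seventh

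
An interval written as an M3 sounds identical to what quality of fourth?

diminished

A major third spans 4 semitones.
A fourth spanning 4 semitones is diminished (the perfect fourth is 5).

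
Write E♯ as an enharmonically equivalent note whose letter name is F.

E# is pitch class 5. The letter F alone is pitch class 5.
Pitch class 5 on F needs no accidental: F.

F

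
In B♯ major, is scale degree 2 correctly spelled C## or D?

C##

Each scale degree takes a distinct letter name. Degree 2 of a scale on B must use the letter C.
C## and D are enharmonically the same pitch, but only C## uses the letter C, so it is the correct spelling here.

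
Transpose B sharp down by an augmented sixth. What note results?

D

B down a major sixth is D, so the target letter is D.
From B#, an augmented sixth is 10 semitones down: D.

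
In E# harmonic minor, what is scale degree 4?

Degree 4 takes the letter 3 steps above E, which is A.
In harmonic minor, degree 4 sits 5 semitones above the tonic. E# + 5 semitones is pitch class 10, spelled on A as A#.

A#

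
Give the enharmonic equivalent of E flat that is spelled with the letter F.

Fbb

Eb is pitch class 3. The letter F alone is pitch class 5.
To reach pitch class 3 from F requires an offset of -2 semitones, i.e. double flat: Fbb.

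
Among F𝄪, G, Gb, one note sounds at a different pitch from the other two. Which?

In 12-tone equal temperament, enharmonic equivalents share a pitch class. F## is pitch class 7; G is pitch class 7; Gb is pitch class 6.
F## and G share pitch class 7, while Gb is pitch class 6.

Gb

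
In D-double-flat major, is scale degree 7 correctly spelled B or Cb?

Cb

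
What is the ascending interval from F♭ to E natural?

augmented seventh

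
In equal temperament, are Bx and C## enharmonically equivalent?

No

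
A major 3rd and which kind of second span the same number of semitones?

A major third spans 4 semitones.
A second spanning 4 semitones is doubly augmented (the major second is 2).

doubly augmented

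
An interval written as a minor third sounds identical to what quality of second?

augmented

A minor third spans 3 semitones.
A second spanning 3 semitones is augmented (the major second is 2).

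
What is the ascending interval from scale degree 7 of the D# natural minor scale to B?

minor seventh

Scale degree 7 of D# natural minor is C#.
C# up to B: letters C→B make it a seventh; 10 semitones makes it minor.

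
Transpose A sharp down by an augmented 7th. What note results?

Bb

A seventh below A lands on the letter B.
An augmented seventh spans 12 semitones, so A# moves to pitch class 10. On the letter B that is Bb.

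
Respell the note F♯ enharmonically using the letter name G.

Gb

F# is pitch class 6. The letter G alone is pitch class 7.
To reach pitch class 6 from G requires an offset of -1 semitone, i.e. flat: Gb.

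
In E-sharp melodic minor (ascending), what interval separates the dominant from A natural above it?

diminished seventh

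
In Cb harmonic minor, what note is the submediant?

Abb

The Cb harmonic minor scale runs Cb Db Ebb Fb Gb Abb Bb.
Degree 6 is Abb.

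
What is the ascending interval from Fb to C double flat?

diminished fifth

Counting letters F–G–A–B–C gives a fifth.
Fb→Cbb = 6 semitones, 1 narrower than the perfect fifth (7), so diminished.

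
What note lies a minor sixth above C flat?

Abb

C up a major sixth is A, so the target letter is A.
From Cb, a minor sixth is 8 semitones up: Abb.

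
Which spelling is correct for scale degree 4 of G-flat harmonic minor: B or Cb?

Cb

Each scale degree takes a distinct letter name. Degree 4 of a scale on G must use the letter C.
Cb and B are enharmonically the same pitch, but only Cb uses the letter C, so it is the correct spelling here.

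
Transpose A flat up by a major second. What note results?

Bb

A up a major second is B, so the target letter is B.
From Ab, a major second is 2 semitones up: Bb.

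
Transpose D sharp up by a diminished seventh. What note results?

C

A seventh above D lands on the letter C.
A diminished seventh spans 9 semitones, so D# moves to pitch class 0. On the letter C that is C.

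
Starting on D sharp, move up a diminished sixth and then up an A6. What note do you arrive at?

A diminished sixth up from D# is Bb (letter B, 7 semitones up).
An augmented sixth up from Bb is G# (letter G, 10 semitones up).

G#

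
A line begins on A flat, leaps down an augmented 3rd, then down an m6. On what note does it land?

Abb

An augmented third down from Ab is Fbb (letter F, 5 semitones down).
A minor sixth down from Fbb is Abb (letter A, 8 semitones down).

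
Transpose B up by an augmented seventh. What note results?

B up a major seventh is A#, so the target letter is A.
From B, an augmented seventh is 12 semitones up: A##.

A##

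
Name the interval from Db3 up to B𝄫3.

Counting letters D–E–F–G–A–B gives a sixth.
Db→Bbb = 8 semitones, 1 narrower than the major sixth (9), so minor.

minor sixth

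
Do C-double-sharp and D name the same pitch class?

Yes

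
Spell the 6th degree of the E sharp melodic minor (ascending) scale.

C##

The E# melodic minor (ascending) scale runs E# F## G# A# B# C## D##.
Degree 6 is C##.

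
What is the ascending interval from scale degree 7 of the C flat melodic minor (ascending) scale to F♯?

augmented fifth

Scale degree 7 of Cb melodic minor (ascending) is Bb.
Bb up to F#: letters B→F make it a fifth; 8 semitones makes it augmented.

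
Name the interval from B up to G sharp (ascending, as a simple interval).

major sixth

The letter names run B→G, a span of 5 letter steps, so the interval is some kind of sixth.
B to G# is 9 semitones. A major sixth is 9, so 9 makes it major.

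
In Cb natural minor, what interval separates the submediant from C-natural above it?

augmented third

The submediant of Cb natural minor is Abb.
Abb up to C: letters A→C make it a third; 5 semitones makes it augmented.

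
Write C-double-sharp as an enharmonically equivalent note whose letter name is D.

D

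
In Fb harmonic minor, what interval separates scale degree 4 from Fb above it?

Scale degree 4 of Fb harmonic minor is Bbb.
Bbb up to Fb: letters B→F make it a fifth; 7 semitones makes it perfect.

perfect fifth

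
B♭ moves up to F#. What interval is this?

The letter names run B→F, a span of 4 letter steps, so the interval is some kind of fifth.
Bb to F# is 8 semitones. A perfect fifth is 7, so 8 makes it augmented.

augmented fifth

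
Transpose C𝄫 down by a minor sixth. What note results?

Ebb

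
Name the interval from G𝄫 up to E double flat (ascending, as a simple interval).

Counting letters G–A–B–C–D–E gives a sixth.
Gbb→Ebb = 9 semitones, exactly the major sixth.

major sixth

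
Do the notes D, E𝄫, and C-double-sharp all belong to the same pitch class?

D = pitch class 2 and Ebb = pitch class 2 and C## = pitch class 2 — the same pitch class, so they are enharmonic equivalents.

Yes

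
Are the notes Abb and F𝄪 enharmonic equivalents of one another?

Yes

Abb = pitch class 7 and F## = pitch class 7 — the same pitch class, so they are enharmonic equivalents.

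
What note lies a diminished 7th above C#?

A seventh above C lands on the letter B.
A diminished seventh spans 9 semitones, so C# moves to pitch class 10. On the letter B that is Bb.

Bb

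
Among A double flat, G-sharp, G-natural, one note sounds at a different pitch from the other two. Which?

G#

In 12-tone equal temperament, enharmonic equivalents share a pitch class. Abb is pitch class 7; G# is pitch class 8; G is pitch class 7.
Abb and G share pitch class 7, while G# is pitch class 8.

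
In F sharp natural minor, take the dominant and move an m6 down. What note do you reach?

E#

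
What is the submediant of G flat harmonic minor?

Degree 6 takes the letter 5 steps above G, which is E.
In harmonic minor, degree 6 sits 8 semitones above the tonic. Gb + 8 semitones is pitch class 2, spelled on E as Ebb.

Ebb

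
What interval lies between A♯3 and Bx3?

augmented second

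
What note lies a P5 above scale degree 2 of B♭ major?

G

Scale degree 2 of Bb major is C.
A perfect fifth (7 semitones) above C lands on the letter G, giving G.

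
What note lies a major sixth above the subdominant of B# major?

The subdominant of B# major is E#.
A major sixth (9 semitones) above E# lands on the letter C, giving C##.

C##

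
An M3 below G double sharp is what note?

G down a major third is Eb, so the target letter is E.
From G##, a major third is 4 semitones down: E#.

E#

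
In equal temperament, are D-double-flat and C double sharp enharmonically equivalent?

Two spellings are enharmonically equivalent only if they share a pitch class.
Here Dbb → 0, C## → 2; 0 ≠ 2, so they are not.

No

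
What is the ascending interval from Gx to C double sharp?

perfect fourth

Counting letters G–A–B–C gives a fourth.
G##→C## = 5 semitones, exactly the perfect fourth.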